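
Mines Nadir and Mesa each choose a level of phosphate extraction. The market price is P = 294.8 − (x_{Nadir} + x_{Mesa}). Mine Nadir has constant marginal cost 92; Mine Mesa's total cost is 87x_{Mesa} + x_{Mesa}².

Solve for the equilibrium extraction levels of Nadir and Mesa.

86.2, 30.4

Mine Nadir's profit: π = x_{Nadir}(294.8 − (x_{Nadir} + x_{Mesa})) − 92x_{Nadir}.
∂π/∂x_{Nadir} = 202.8 − 2x_{Nadir} − x_{Mesa} = 0, so x_{Nadir} = 101.4 − 0.5x_{Mesa}.
For Mesa: ∂π/∂x_{Mesa} = 207.8 − 4x_{Mesa} − x_{Nadir} = 0 ⇒ x_{Mesa} = 51.95 − 0.25x_{Nadir}.
Solving the two reaction functions simultaneously: (1 − (−0.5)(−0.25))x_{Nadir} = 101.4 − 0.5·51.95, so 0.875x_{Nadir} = 75.425 and x_{Nadir} = 86.2.
Then x_{Mesa} = 51.95 − 0.25·86.2 = 30.4.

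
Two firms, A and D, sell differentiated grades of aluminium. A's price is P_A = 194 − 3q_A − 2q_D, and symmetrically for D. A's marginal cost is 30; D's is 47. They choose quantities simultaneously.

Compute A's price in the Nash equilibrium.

Firm A's profit: π = q_A(194 − 3q_A − 2q_D) − 30q_A.
∂π/∂q_A = 164 − 6q_A − 2q_D = 0 ⇒ q_A = 82/3 − (1/3)q_D.
Similarly q_D = 24.5 − (1/3)q_A.
Solving the two reaction functions simultaneously: (1 − (−1/3)(−1/3))q_A = 82/3 − (1/3)·24.5, so (8/9)q_A = 115/6 and q_A = 21.5625.
Then q_D = 24.5 − (1/3)·21.5625 = 17.3125.
P_A = 194 − 3·21.5625 − 2·17.3125 = 94.6875.

94.6875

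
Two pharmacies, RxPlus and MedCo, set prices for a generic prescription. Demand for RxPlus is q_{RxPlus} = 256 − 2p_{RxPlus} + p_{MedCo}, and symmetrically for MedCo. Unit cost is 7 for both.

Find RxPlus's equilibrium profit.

13778

RxPlus's profit: π = (p_{RxPlus} − 7)(256 − 2p_{RxPlus} + p_{MedCo}).
∂π/∂p_{RxPlus} = 270 − 4p_{RxPlus} + p_{MedCo} = 0 ⇒ p_{RxPlus} = 67.5 + 0.25p_{MedCo}.
The game is symmetric, so in equilibrium p_{MedCo} = p_{RxPlus}: the reaction function gives 0.75p_{RxPlus} = 67.5, hence p_{RxPlus} = 90.
q_{RxPlus} = 256 − 2·90 + 90 = 166.
Profit = (90 − 7)·166 = 13778.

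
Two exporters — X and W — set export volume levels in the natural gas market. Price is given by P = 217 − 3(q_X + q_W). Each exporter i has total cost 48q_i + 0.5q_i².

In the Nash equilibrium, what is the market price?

Exporter X's profit: π = q_X(217 − 3(q_X + q_W)) − 48q_X − 0.5q_X².
∂π/∂q_X = 169 − 7q_X − 3q_W = 0, so q_X = 169/7 − (3/7)q_W.
Setting q_X = q_W in the reaction function: q_X = 169/7 − (3/7)q_X, so q_X = (169/7) / (10/7) = 16.9.
Equilibrium price: P = 217 − 3·33.8 = 115.6.

115.6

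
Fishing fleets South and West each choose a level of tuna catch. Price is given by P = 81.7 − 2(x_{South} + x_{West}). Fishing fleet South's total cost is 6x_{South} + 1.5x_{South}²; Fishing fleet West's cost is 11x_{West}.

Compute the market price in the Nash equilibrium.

39.625

Fishing fleet South's profit: π = x_{South}(81.7 − 2(x_{South} + x_{West})) − 6x_{South} − 1.5x_{South}².
∂π/∂x_{South} = 75.7 − 7x_{South} − 2x_{West} = 0, so x_{South} = 757/70 − (2/7)x_{West}.
For West: ∂π/∂x_{West} = 70.7 − 4x_{West} − 2x_{South} = 0 ⇒ x_{West} = 17.675 − 0.5x_{South}.
Substituting the second reaction function into the first: x_{South} = 757/70 − (2/7)(17.675 − 0.5x_{South}), which gives (6/7)x_{South} = 807/140 ⇒ x_{South} = 6.725.
Then x_{West} = 17.675 − 0.5·6.725 = 14.3125.
Equilibrium price: P = 81.7 − 2·21.0375 = 39.625.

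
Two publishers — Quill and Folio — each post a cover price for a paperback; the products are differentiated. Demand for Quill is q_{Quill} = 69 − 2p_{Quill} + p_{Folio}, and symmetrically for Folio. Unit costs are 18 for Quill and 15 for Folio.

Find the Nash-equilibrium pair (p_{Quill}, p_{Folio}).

34.6, 33.4

Quill's profit: π = (p_{Quill} − 18)(69 − 2p_{Quill} + p_{Folio}).
∂π/∂p_{Quill} = 105 − 4p_{Quill} + p_{Folio} = 0 ⇒ p_{Quill} = 26.25 + 0.25p_{Folio}.
Similarly p_{Folio} = 24.75 + 0.25p_{Quill}.
Plugging p_{Folio} into Quill's best response: p_{Quill} = 26.25 + 0.25(24.75 + 0.25p_{Quill}) ⇒ 0.9375p_{Quill} = 32.4375, so p_{Quill} = 34.6.
Then p_{Folio} = 24.75 + 0.25·34.6 = 33.4.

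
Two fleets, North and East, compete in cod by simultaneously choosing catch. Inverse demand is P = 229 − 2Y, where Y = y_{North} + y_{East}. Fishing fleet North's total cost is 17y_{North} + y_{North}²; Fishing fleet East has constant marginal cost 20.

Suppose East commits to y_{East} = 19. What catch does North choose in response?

29

Fishing fleet North's profit: π = y_{North}(229 − 2(y_{North} + y_{East})) − 17y_{North} − y_{North}².
∂π/∂y_{North} = 212 − 6y_{North} − 2y_{East} = 0, so y_{North} = 106/3 − (1/3)y_{East}.
At y_{East} = 19: y_{North} = 106/3 − (1/3)·19 = 29.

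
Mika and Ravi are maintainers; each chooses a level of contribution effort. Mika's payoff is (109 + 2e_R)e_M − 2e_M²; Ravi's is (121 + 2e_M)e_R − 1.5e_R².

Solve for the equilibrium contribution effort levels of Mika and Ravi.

71.125, 87.75

Expanding Mika's payoff: 109e_M + 2e_Re_M − 2e_M².
∂π/∂e_M = 109 + 2e_R − 4e_M = 0, so e_M = 27.25 + 0.5e_R.
Likewise for Ravi: e_R = 121/3 + (2/3)e_M.
Plugging e_R into Mika's best response: e_M = 27.25 + 0.5(121/3 + (2/3)e_M) ⇒ (2/3)e_M = 569/12, so e_M = 71.125.
Then e_R = 121/3 + (2/3)·71.125 = 87.75.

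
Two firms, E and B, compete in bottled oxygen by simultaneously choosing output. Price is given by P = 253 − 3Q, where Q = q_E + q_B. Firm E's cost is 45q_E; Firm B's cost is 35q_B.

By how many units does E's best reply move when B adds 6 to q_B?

Firm E's profit: π = q_E(253 − 3(q_E + q_B)) − 45q_E.
∂π/∂q_E = 208 − 6q_E − 3q_B = 0, so q_E = 104/3 − 0.5q_B.
The reaction-function slope is −0.5, so a 6-unit rise in q_B moves q_E by −0.5 × 6 = −3. E's best response falls — the actions are strategic substitutes.

-3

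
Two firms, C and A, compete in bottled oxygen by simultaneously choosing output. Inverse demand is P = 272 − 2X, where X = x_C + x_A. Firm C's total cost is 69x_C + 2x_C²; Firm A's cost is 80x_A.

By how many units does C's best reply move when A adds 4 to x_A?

Firm C's profit: π = x_C(272 − 2(x_C + x_A)) − 69x_C − 2x_C².
∂π/∂x_C = 203 − 8x_C − 2x_A = 0, so x_C = 25.375 − 0.25x_A.
The reaction-function slope is −0.25, so a 4-unit rise in x_A moves x_C by −0.25 × 4 = −1. C's best response falls — the actions are strategic substitutes.

-1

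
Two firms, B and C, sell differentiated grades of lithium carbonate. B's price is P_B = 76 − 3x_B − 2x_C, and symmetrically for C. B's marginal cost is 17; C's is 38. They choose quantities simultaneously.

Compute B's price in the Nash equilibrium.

Firm B's profit: π = x_B(76 − 3x_B − 2x_C) − 17x_B.
∂π/∂x_B = 59 − 6x_B − 2x_C = 0 ⇒ x_B = 59/6 − (1/3)x_C.
Similarly x_C = 19/3 − (1/3)x_B.
Plugging x_C into B's best response: x_B = 59/6 − (1/3)(19/3 − (1/3)x_B) ⇒ (8/9)x_B = 139/18, so x_B = 8.6875.
Then x_C = 19/3 − (1/3)·8.6875 = 3.4375.
P_B = 76 − 3·8.6875 − 2·3.4375 = 43.0625.

43.0625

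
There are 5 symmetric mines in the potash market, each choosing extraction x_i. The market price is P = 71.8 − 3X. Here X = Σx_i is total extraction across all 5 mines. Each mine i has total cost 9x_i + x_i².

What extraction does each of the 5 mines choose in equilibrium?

A representative mine's profit is π_i = x_i(71.8 − 3X) − 9x_i − x_i², with X = x_i + Σ_{j≠i} x_j.
First-order condition: 62.8 − 8x_i − 3Σ_{j≠i} x_j = 0.
In a symmetric equilibrium every mine chooses the same x, so Σ_{j≠i} x_j = 4x. The condition becomes 62.8 − 20x = 0, giving x = 62.8/20 = 3.14.

3.14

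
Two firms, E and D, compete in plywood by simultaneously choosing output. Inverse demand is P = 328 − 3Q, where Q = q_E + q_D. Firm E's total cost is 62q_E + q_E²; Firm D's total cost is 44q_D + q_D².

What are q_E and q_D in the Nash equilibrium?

23.2, 26.8

Firm E's profit: π = q_E(328 − 3(q_E + q_D)) − 62q_E − q_E².
∂π/∂q_E = 266 − 8q_E − 3q_D = 0, so q_E = 33.25 − 0.375q_D.
By the same steps for D: q_D = 35.5 − 0.375q_E.
Plugging q_D into E's best response: q_E = 33.25 − 0.375(35.5 − 0.375q_E) ⇒ (55/64)q_E = 19.9375, so q_E = 23.2.
Then q_D = 35.5 − 0.375·23.2 = 26.8.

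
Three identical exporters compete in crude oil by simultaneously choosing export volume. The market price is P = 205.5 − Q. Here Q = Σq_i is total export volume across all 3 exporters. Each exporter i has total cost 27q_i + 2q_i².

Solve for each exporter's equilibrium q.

22.3125

A representative exporter's profit is π_i = q_i(205.5 − Q) − 27q_i − 2q_i², with Q = q_i + Σ_{j≠i} q_j.
First-order condition: 178.5 − 6q_i − Σ_{j≠i} q_j = 0.
In a symmetric equilibrium every exporter chooses the same q, so Σ_{j≠i} q_j = 2q. The condition becomes 178.5 − 8q = 0, giving q = 178.5/8 = 22.3125.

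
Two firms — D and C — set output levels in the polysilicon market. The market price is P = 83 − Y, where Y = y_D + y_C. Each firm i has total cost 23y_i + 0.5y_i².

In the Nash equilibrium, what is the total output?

30

Firm D's profit: π = y_D(83 − (y_D + y_C)) − 23y_D − 0.5y_D².
∂π/∂y_D = 60 − 3y_D − y_C = 0, so y_D = 20 − (1/3)y_C.
The game is symmetric, so in equilibrium y_C = y_D: the reaction function gives (4/3)y_D = 20, hence y_D = 15.
Total output: 15 + 15 = 30.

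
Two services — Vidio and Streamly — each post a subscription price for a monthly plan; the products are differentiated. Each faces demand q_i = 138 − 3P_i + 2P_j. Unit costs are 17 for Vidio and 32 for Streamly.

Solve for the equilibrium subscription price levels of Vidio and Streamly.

Vidio's profit: π = (P_{Vidio} − 17)(138 − 3P_{Vidio} + 2P_{Streamly}).
∂π/∂P_{Vidio} = 189 − 6P_{Vidio} + 2P_{Streamly} = 0 ⇒ P_{Vidio} = 31.5 + (1/3)P_{Streamly}.
Similarly P_{Streamly} = 39 + (1/3)P_{Vidio}.
Plugging P_{Streamly} into Vidio's best response: P_{Vidio} = 31.5 + (1/3)(39 + (1/3)P_{Vidio}) ⇒ (8/9)P_{Vidio} = 44.5, so P_{Vidio} = 50.0625.
Then P_{Streamly} = 39 + (1/3)·50.0625 = 55.6875.

50.0625, 55.6875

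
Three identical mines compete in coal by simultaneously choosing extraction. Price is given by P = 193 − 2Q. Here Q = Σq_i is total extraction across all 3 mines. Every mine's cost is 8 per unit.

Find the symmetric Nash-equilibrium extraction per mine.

23.125

A representative mine's profit is π_i = q_i(193 − 2Q) − 8q_i, with Q = q_i + Σ_{j≠i} q_j.
First-order condition: 185 − 4q_i − 2Σ_{j≠i} q_j = 0.
Imposing symmetry (q_j = q for all j) turns Σ_{j≠i} q_j into 2q, so 185 = 8q and q = 23.125.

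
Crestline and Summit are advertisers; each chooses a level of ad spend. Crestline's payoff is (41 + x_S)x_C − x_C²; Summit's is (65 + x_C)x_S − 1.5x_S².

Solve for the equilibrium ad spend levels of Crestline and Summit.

37.6, 34.2

Expanding Crestline's payoff: 41x_C + x_Sx_C − x_C².
∂π/∂x_C = 41 + x_S − 2x_C = 0, so x_C = 20.5 + 0.5x_S.
Likewise for Summit: x_S = 65/3 + (1/3)x_C.
Plugging x_S into Crestline's best response: x_C = 20.5 + 0.5(65/3 + (1/3)x_C) ⇒ (5/6)x_C = 94/3, so x_C = 37.6.
Then x_S = 65/3 + (1/3)·37.6 = 34.2.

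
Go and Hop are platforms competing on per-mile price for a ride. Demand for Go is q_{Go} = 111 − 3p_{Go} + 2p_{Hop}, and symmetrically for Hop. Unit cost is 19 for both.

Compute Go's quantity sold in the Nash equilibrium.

69

Go's profit: π = (p_{Go} − 19)(111 − 3p_{Go} + 2p_{Hop}).
∂π/∂p_{Go} = 168 − 6p_{Go} + 2p_{Hop} = 0 ⇒ p_{Go} = 28 + (1/3)p_{Hop}.
Setting p_{Go} = p_{Hop} in the reaction function: p_{Go} = 28 + (1/3)p_{Go}, so p_{Go} = 28 / (2/3) = 42.
q_{Go} = 111 − 3·42 + 2·42 = 69.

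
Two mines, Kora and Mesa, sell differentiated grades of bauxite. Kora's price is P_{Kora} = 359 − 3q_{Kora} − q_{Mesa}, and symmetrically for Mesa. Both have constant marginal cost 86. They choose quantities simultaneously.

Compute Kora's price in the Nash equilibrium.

203

Mine Kora's profit: π = q_{Kora}(359 − 3q_{Kora} − q_{Mesa}) − 86q_{Kora}.
∂π/∂q_{Kora} = 273 − 6q_{Kora} − q_{Mesa} = 0 ⇒ q_{Kora} = 45.5 − (1/6)q_{Mesa}.
The game is symmetric, so in equilibrium q_{Mesa} = q_{Kora}: the reaction function gives (7/6)q_{Kora} = 45.5, hence q_{Kora} = 39.
P_{Kora} = 359 − 3·39 − 39 = 203.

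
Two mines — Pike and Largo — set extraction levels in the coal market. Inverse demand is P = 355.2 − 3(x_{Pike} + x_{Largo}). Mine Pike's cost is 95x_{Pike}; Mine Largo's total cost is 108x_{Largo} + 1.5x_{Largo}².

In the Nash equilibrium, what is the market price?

Mine Pike's profit: π = x_{Pike}(355.2 − 3(x_{Pike} + x_{Largo})) − 95x_{Pike}.
∂π/∂x_{Pike} = 260.2 − 6x_{Pike} − 3x_{Largo} = 0, so x_{Pike} = 1301/30 − 0.5x_{Largo}.
For Largo: ∂π/∂x_{Largo} = 247.2 − 9x_{Largo} − 3x_{Pike} = 0 ⇒ x_{Largo} = 412/15 − (1/3)x_{Pike}.
Substituting the second reaction function into the first: x_{Pike} = 1301/30 − 0.5(412/15 − (1/3)x_{Pike}), which gives (5/6)x_{Pike} = 889/30 ⇒ x_{Pike} = 35.56.
Then x_{Largo} = 412/15 − (1/3)·35.56 = 1171/75.
Equilibrium price: P = 355.2 − 3·(3838/75) = 201.68.

201.68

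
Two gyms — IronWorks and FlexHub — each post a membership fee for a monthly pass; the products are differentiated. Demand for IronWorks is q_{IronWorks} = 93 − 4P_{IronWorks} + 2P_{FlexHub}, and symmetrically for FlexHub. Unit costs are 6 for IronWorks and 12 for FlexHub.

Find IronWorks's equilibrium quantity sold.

IronWorks's profit: π = (P_{IronWorks} − 6)(93 − 4P_{IronWorks} + 2P_{FlexHub}).
∂π/∂P_{IronWorks} = 117 − 8P_{IronWorks} + 2P_{FlexHub} = 0 ⇒ P_{IronWorks} = 14.625 + 0.25P_{FlexHub}.
Similarly P_{FlexHub} = 17.625 + 0.25P_{IronWorks}.
Plugging P_{FlexHub} into IronWorks's best response: P_{IronWorks} = 14.625 + 0.25(17.625 + 0.25P_{IronWorks}) ⇒ 0.9375P_{IronWorks} = 609/32, so P_{IronWorks} = 20.3.
Then P_{FlexHub} = 17.625 + 0.25·20.3 = 22.7.
q_{IronWorks} = 93 − 4·20.3 + 2·22.7 = 57.2.

57.2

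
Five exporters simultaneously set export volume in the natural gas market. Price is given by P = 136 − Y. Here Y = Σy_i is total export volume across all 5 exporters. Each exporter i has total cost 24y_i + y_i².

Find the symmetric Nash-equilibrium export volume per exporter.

14

A representative exporter's profit is π_i = y_i(136 − Y) − 24y_i − y_i², with Y = y_i + Σ_{j≠i} y_j.
First-order condition: 112 − 4y_i − Σ_{j≠i} y_j = 0.
Imposing symmetry (y_j = y for all j) turns Σ_{j≠i} y_j into 4y, so 112 = 8y and y = 14.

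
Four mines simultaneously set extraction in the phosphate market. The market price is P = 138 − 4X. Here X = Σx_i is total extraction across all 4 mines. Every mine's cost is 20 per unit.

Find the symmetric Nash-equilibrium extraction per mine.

A representative mine's profit is π_i = x_i(138 − 4X) − 20x_i, with X = x_i + Σ_{j≠i} x_j.
First-order condition: 118 − 8x_i − 4Σ_{j≠i} x_j = 0.
In a symmetric equilibrium every mine chooses the same x, so Σ_{j≠i} x_j = 3x. The condition becomes 118 − 20x = 0, giving x = 118/20 = 5.9.

5.9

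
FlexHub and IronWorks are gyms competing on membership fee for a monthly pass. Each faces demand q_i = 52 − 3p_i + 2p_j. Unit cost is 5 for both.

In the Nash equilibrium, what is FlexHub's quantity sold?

35.25

FlexHub's profit: π = (p_{FlexHub} − 5)(52 − 3p_{FlexHub} + 2p_{IronWorks}).
∂π/∂p_{FlexHub} = 67 − 6p_{FlexHub} + 2p_{IronWorks} = 0 ⇒ p_{FlexHub} = 67/6 + (1/3)p_{IronWorks}.
The game is symmetric, so in equilibrium p_{IronWorks} = p_{FlexHub}: the reaction function gives (2/3)p_{FlexHub} = 67/6, hence p_{FlexHub} = 16.75.
q_{FlexHub} = 52 − 3·16.75 + 2·16.75 = 35.25.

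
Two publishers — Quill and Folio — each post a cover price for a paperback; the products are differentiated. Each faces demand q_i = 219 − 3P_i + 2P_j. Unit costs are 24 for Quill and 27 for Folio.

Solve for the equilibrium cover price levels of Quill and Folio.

73.3125, 74.4375

Quill's profit: π = (P_{Quill} − 24)(219 − 3P_{Quill} + 2P_{Folio}).
∂π/∂P_{Quill} = 291 − 6P_{Quill} + 2P_{Folio} = 0 ⇒ P_{Quill} = 48.5 + (1/3)P_{Folio}.
Similarly P_{Folio} = 50 + (1/3)P_{Quill}.
Substituting the second reaction function into the first: P_{Quill} = 48.5 + (1/3)(50 + (1/3)P_{Quill}), which gives (8/9)P_{Quill} = 391/6 ⇒ P_{Quill} = 73.3125.
Then P_{Folio} = 50 + (1/3)·73.3125 = 74.4375.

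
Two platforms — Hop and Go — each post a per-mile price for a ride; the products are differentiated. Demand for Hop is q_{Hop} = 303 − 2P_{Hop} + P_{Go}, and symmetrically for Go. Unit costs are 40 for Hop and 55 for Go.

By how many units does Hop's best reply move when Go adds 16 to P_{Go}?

4

Hop's profit: π = (P_{Hop} − 40)(303 − 2P_{Hop} + P_{Go}).
∂π/∂P_{Hop} = 383 − 4P_{Hop} + P_{Go} = 0 ⇒ P_{Hop} = 95.75 + 0.25P_{Go}.
The reaction-function slope is 0.25, so a 16-unit rise in P_{Go} moves P_{Hop} by 0.25 × 16 = 4. Hop's best response rises — the actions are strategic complements.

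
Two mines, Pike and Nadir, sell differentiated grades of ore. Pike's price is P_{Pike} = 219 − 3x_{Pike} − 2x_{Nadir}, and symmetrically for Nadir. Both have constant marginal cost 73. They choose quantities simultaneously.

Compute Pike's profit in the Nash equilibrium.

999.1875

Mine Pike's profit: π = x_{Pike}(219 − 3x_{Pike} − 2x_{Nadir}) − 73x_{Pike}.
∂π/∂x_{Pike} = 146 − 6x_{Pike} − 2x_{Nadir} = 0 ⇒ x_{Pike} = 73/3 − (1/3)x_{Nadir}.
Setting x_{Pike} = x_{Nadir} in the reaction function: x_{Pike} = 73/3 − (1/3)x_{Pike}, so x_{Pike} = (73/3) / (4/3) = 18.25.
P_{Pike} = 219 − 3·18.25 − 2·18.25 = 127.75.
Profit = (127.75 − 73)·18.25 = 999.1875.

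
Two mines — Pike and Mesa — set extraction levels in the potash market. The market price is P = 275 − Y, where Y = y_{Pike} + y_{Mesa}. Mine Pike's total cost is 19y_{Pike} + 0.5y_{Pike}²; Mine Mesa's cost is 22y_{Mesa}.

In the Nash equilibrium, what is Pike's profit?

4024.86

Mine Pike's profit: π = y_{Pike}(275 − (y_{Pike} + y_{Mesa})) − 19y_{Pike} − 0.5y_{Pike}².
∂π/∂y_{Pike} = 256 − 3y_{Pike} − y_{Mesa} = 0, so y_{Pike} = 256/3 − (1/3)y_{Mesa}.
For Mesa: ∂π/∂y_{Mesa} = 253 − 2y_{Mesa} − y_{Pike} = 0 ⇒ y_{Mesa} = 126.5 − 0.5y_{Pike}.
Solving the two reaction functions simultaneously: (1 − (−1/3)(−0.5))y_{Pike} = 256/3 − (1/3)·126.5, so (5/6)y_{Pike} = 259/6 and y_{Pike} = 51.8.
Then y_{Mesa} = 126.5 − 0.5·51.8 = 100.6.
Price P = 275 − 152.4 = 122.6.
Pike's profit: (122.6 − 19)·51.8 − 0.5(51.8)² = 4024.86.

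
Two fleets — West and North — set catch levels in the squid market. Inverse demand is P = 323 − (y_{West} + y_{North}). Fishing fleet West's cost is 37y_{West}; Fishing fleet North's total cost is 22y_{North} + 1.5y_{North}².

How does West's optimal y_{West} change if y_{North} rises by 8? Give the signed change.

-4

Fishing fleet West's profit: π = y_{West}(323 − (y_{West} + y_{North})) − 37y_{West}.
∂π/∂y_{West} = 286 − 2y_{West} − y_{North} = 0, so y_{West} = 143 − 0.5y_{North}.
The reaction-function slope is −0.5, so an 8-unit rise in y_{North} moves y_{West} by −0.5 × 8 = −4. West's best response falls — the actions are strategic substitutes.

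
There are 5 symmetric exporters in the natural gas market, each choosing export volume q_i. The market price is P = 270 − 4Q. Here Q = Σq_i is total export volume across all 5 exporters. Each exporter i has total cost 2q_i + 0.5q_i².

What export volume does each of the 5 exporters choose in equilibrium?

A representative exporter's profit is π_i = q_i(270 − 4Q) − 2q_i − 0.5q_i², with Q = q_i + Σ_{j≠i} q_j.
First-order condition: 268 − 9q_i − 4Σ_{j≠i} q_j = 0.
With identical exporters, set every q_j = q: then 268 − 9q − 16q = 0, i.e. q = 268/25 = 10.72.

10.72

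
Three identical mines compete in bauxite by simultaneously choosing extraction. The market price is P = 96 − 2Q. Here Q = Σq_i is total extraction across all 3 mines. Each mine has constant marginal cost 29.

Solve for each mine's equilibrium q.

8.375

A representative mine's profit is π_i = q_i(96 − 2Q) − 29q_i, with Q = q_i + Σ_{j≠i} q_j.
First-order condition: 67 − 4q_i − 2Σ_{j≠i} q_j = 0.
With identical mines, set every q_j = q: then 67 − 4q − 4q = 0, i.e. q = 67/8 = 8.375.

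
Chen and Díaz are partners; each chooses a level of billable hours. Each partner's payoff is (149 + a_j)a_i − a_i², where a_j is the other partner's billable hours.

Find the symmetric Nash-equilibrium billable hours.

Chen's payoff is (149 + a_D)a_C − a_C².
∂π/∂a_C = 149 + a_D − 2a_C = 0, so a_C = 74.5 + 0.5a_D.
The game is symmetric, so in equilibrium a_D = a_C: the reaction function gives 0.5a_C = 74.5, hence a_C = 149.

149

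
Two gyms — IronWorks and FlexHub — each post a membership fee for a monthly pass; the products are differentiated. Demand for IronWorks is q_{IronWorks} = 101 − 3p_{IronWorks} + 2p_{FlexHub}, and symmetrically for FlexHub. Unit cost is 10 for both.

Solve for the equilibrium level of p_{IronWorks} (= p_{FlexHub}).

32.75

IronWorks's profit: π = (p_{IronWorks} − 10)(101 − 3p_{IronWorks} + 2p_{FlexHub}).
∂π/∂p_{IronWorks} = 131 − 6p_{IronWorks} + 2p_{FlexHub} = 0 ⇒ p_{IronWorks} = 131/6 + (1/3)p_{FlexHub}.
By symmetry p_{FlexHub} = p_{IronWorks}; substituting into the reaction function, (2/3)p_{IronWorks} = 131/6 and p_{IronWorks} = 32.75.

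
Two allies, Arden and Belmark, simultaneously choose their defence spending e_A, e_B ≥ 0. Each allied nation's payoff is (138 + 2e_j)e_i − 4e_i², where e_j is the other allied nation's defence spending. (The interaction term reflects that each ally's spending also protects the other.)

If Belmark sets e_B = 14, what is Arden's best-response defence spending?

Arden's payoff is (138 + 2e_B)e_A − 4e_A².
∂π/∂e_A = 138 + 2e_B − 8e_A = 0, so e_A = 17.25 + 0.25e_B.
At e_B = 14: e_A = 17.25 + 0.25·14 = 20.75.

20.75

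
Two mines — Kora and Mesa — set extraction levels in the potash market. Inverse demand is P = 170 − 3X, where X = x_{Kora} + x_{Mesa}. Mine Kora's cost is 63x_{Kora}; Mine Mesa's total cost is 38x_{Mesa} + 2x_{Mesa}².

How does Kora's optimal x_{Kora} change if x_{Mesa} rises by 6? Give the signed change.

Mine Kora's profit: π = x_{Kora}(170 − 3(x_{Kora} + x_{Mesa})) − 63x_{Kora}.
∂π/∂x_{Kora} = 107 − 6x_{Kora} − 3x_{Mesa} = 0, so x_{Kora} = 107/6 − 0.5x_{Mesa}.
The reaction-function slope is −0.5, so a 6-unit rise in x_{Mesa} moves x_{Kora} by −0.5 × 6 = −3. Kora's best response falls — the actions are strategic substitutes.

-3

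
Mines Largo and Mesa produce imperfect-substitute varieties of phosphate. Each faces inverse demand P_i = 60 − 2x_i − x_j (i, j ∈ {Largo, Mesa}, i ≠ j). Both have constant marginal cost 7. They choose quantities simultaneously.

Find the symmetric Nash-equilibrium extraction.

Mine Largo's profit: π = x_{Largo}(60 − 2x_{Largo} − x_{Mesa}) − 7x_{Largo}.
∂π/∂x_{Largo} = 53 − 4x_{Largo} − x_{Mesa} = 0 ⇒ x_{Largo} = 13.25 − 0.25x_{Mesa}.
The game is symmetric, so in equilibrium x_{Mesa} = x_{Largo}: the reaction function gives 1.25x_{Largo} = 13.25, hence x_{Largo} = 10.6.

10.6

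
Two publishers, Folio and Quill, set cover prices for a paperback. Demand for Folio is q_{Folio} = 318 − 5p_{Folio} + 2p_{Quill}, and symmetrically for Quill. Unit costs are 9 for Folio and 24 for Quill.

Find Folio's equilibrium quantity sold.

Folio's profit: π = (p_{Folio} − 9)(318 − 5p_{Folio} + 2p_{Quill}).
∂π/∂p_{Folio} = 363 − 10p_{Folio} + 2p_{Quill} = 0 ⇒ p_{Folio} = 36.3 + 0.2p_{Quill}.
Similarly p_{Quill} = 43.8 + 0.2p_{Folio}.
Solving the two reaction functions simultaneously: (1 − (0.2)(0.2))p_{Folio} = 36.3 + 0.2·43.8, so 0.96p_{Folio} = 45.06 and p_{Folio} = 46.9375.
Then p_{Quill} = 43.8 + 0.2·46.9375 = 53.1875.
q_{Folio} = 318 − 5·46.9375 + 2·53.1875 = 189.6875.

189.6875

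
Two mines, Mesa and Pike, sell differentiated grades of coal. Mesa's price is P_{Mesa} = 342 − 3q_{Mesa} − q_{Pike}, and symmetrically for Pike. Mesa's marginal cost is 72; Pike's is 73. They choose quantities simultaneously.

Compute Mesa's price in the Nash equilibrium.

187.8

Mine Mesa's profit: π = q_{Mesa}(342 − 3q_{Mesa} − q_{Pike}) − 72q_{Mesa}.
∂π/∂q_{Mesa} = 270 − 6q_{Mesa} − q_{Pike} = 0 ⇒ q_{Mesa} = 45 − (1/6)q_{Pike}.
Similarly q_{Pike} = 269/6 − (1/6)q_{Mesa}.
Plugging q_{Pike} into Mesa's best response: q_{Mesa} = 45 − (1/6)(269/6 − (1/6)q_{Mesa}) ⇒ (35/36)q_{Mesa} = 1351/36, so q_{Mesa} = 38.6.
Then q_{Pike} = 269/6 − (1/6)·38.6 = 38.4.
P_{Mesa} = 342 − 3·38.6 − 38.4 = 187.8.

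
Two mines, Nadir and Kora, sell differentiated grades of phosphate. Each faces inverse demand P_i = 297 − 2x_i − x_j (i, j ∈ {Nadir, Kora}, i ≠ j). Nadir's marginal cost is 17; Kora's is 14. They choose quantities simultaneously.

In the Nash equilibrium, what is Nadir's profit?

Mine Nadir's profit: π = x_{Nadir}(297 − 2x_{Nadir} − x_{Kora}) − 17x_{Nadir}.
∂π/∂x_{Nadir} = 280 − 4x_{Nadir} − x_{Kora} = 0 ⇒ x_{Nadir} = 70 − 0.25x_{Kora}.
Similarly x_{Kora} = 70.75 − 0.25x_{Nadir}.
Plugging x_{Kora} into Nadir's best response: x_{Nadir} = 70 − 0.25(70.75 − 0.25x_{Nadir}) ⇒ 0.9375x_{Nadir} = 52.3125, so x_{Nadir} = 55.8.
Then x_{Kora} = 70.75 − 0.25·55.8 = 56.8.
P_{Nadir} = 297 − 2·55.8 − 56.8 = 128.6.
Profit = (128.6 − 17)·55.8 = 6227.28.

6227.28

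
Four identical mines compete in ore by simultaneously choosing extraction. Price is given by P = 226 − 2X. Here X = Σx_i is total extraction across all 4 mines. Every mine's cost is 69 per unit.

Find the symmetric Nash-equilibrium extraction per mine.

15.7

A representative mine's profit is π_i = x_i(226 − 2X) − 69x_i, with X = x_i + Σ_{j≠i} x_j.
First-order condition: 157 − 4x_i − 2Σ_{j≠i} x_j = 0.
With identical mines, set every x_j = x: then 157 − 4x − 6x = 0, i.e. x = 157/10 = 15.7.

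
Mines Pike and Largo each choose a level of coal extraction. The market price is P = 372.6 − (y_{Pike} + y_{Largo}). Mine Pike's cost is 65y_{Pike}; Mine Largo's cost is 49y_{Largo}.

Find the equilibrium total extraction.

210.4

Mine Pike's profit: π = y_{Pike}(372.6 − (y_{Pike} + y_{Largo})) − 65y_{Pike}.
∂π/∂y_{Pike} = 307.6 − 2y_{Pike} − y_{Largo} = 0, so y_{Pike} = 153.8 − 0.5y_{Largo}.
By the same steps for Largo: y_{Largo} = 161.8 − 0.5y_{Pike}.
Plugging y_{Largo} into Pike's best response: y_{Pike} = 153.8 − 0.5(161.8 − 0.5y_{Pike}) ⇒ 0.75y_{Pike} = 72.9, so y_{Pike} = 97.2.
Then y_{Largo} = 161.8 − 0.5·97.2 = 113.2.
Total extraction: 97.2 + 113.2 = 210.4.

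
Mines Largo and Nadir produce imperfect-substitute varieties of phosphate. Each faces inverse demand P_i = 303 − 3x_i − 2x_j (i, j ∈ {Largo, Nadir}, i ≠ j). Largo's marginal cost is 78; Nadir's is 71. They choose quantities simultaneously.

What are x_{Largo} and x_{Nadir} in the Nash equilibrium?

Mine Largo's profit: π = x_{Largo}(303 − 3x_{Largo} − 2x_{Nadir}) − 78x_{Largo}.
∂π/∂x_{Largo} = 225 − 6x_{Largo} − 2x_{Nadir} = 0 ⇒ x_{Largo} = 37.5 − (1/3)x_{Nadir}.
Similarly x_{Nadir} = 116/3 − (1/3)x_{Largo}.
Substituting the second reaction function into the first: x_{Largo} = 37.5 − (1/3)(116/3 − (1/3)x_{Largo}), which gives (8/9)x_{Largo} = 443/18 ⇒ x_{Largo} = 27.6875.
Then x_{Nadir} = 116/3 − (1/3)·27.6875 = 29.4375.

27.6875, 29.4375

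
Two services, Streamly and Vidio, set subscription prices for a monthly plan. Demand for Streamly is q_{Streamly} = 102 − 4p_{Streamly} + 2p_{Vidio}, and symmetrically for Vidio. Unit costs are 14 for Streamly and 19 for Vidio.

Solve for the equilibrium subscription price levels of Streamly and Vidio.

Streamly's profit: π = (p_{Streamly} − 14)(102 − 4p_{Streamly} + 2p_{Vidio}).
∂π/∂p_{Streamly} = 158 − 8p_{Streamly} + 2p_{Vidio} = 0 ⇒ p_{Streamly} = 19.75 + 0.25p_{Vidio}.
Similarly p_{Vidio} = 22.25 + 0.25p_{Streamly}.
Solving the two reaction functions simultaneously: (1 − (0.25)(0.25))p_{Streamly} = 19.75 + 0.25·22.25, so 0.9375p_{Streamly} = 25.3125 and p_{Streamly} = 27.
Then p_{Vidio} = 22.25 + 0.25·27 = 29.

27, 29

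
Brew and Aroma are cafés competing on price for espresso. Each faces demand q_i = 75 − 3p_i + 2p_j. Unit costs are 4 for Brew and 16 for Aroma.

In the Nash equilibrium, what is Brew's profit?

1200

Brew's profit: π = (p_{Brew} − 4)(75 − 3p_{Brew} + 2p_{Aroma}).
∂π/∂p_{Brew} = 87 − 6p_{Brew} + 2p_{Aroma} = 0 ⇒ p_{Brew} = 14.5 + (1/3)p_{Aroma}.
Similarly p_{Aroma} = 20.5 + (1/3)p_{Brew}.
Plugging p_{Aroma} into Brew's best response: p_{Brew} = 14.5 + (1/3)(20.5 + (1/3)p_{Brew}) ⇒ (8/9)p_{Brew} = 64/3, so p_{Brew} = 24.
Then p_{Aroma} = 20.5 + (1/3)·24 = 28.5.
q_{Brew} = 75 − 3·24 + 2·28.5 = 60.
Profit = (24 − 4)·60 = 1200.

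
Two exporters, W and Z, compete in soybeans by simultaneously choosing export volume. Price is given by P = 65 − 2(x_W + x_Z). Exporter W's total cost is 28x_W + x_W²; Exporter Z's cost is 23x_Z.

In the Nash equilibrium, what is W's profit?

Exporter W's profit: π = x_W(65 − 2(x_W + x_Z)) − 28x_W − x_W².
∂π/∂x_W = 37 − 6x_W − 2x_Z = 0, so x_W = 37/6 − (1/3)x_Z.
For Z: ∂π/∂x_Z = 42 − 4x_Z − 2x_W = 0 ⇒ x_Z = 10.5 − 0.5x_W.
Solving the two reaction functions simultaneously: (1 − (−1/3)(−0.5))x_W = 37/6 − (1/3)·10.5, so (5/6)x_W = 8/3 and x_W = 3.2.
Then x_Z = 10.5 − 0.5·3.2 = 8.9.
Price P = 65 − 2·12.1 = 40.8.
W's profit: (40.8 − 28)·3.2 − (3.2)² = 30.72.

30.72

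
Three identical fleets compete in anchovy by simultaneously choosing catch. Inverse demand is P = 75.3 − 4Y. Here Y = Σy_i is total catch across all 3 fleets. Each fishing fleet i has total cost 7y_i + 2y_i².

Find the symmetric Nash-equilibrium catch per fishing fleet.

A representative fishing fleet's profit is π_i = y_i(75.3 − 4Y) − 7y_i − 2y_i², with Y = y_i + Σ_{j≠i} y_j.
First-order condition: 68.3 − 12y_i − 4Σ_{j≠i} y_j = 0.
With identical fishing fleets, set every y_j = y: then 68.3 − 12y − 8y = 0, i.e. y = 68.3/20 = 3.415.

3.415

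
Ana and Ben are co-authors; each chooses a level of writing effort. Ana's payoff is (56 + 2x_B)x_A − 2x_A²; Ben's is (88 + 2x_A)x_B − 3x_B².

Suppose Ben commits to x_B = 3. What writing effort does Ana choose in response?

Expanding Ana's payoff: 56x_A + 2x_Bx_A − 2x_A².
∂π/∂x_A = 56 + 2x_B − 4x_A = 0, so x_A = 14 + 0.5x_B.
At x_B = 3: x_A = 14 + 0.5·3 = 15.5.

15.5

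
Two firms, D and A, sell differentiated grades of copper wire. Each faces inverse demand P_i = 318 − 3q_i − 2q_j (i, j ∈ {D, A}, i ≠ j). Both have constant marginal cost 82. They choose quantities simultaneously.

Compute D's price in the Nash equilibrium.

Firm D's profit: π = q_D(318 − 3q_D − 2q_A) − 82q_D.
∂π/∂q_D = 236 − 6q_D − 2q_A = 0 ⇒ q_D = 118/3 − (1/3)q_A.
By symmetry q_A = q_D; substituting into the reaction function, (4/3)q_D = 118/3 and q_D = 29.5.
P_D = 318 − 3·29.5 − 2·29.5 = 170.5.

170.5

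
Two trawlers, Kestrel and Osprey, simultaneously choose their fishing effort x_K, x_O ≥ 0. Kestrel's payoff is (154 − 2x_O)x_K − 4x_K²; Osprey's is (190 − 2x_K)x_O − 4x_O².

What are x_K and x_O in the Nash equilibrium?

14.2, 20.2

Expanding Kestrel's payoff: 154x_K − 2x_Ox_K − 4x_K².
∂π/∂x_K = 154 − 2x_O − 8x_K = 0, so x_K = 19.25 − 0.25x_O.
Likewise for Osprey: x_O = 23.75 − 0.25x_K.
Substituting the second reaction function into the first: x_K = 19.25 − 0.25(23.75 − 0.25x_K), which gives 0.9375x_K = 13.3125 ⇒ x_K = 14.2.
Then x_O = 23.75 − 0.25·14.2 = 20.2.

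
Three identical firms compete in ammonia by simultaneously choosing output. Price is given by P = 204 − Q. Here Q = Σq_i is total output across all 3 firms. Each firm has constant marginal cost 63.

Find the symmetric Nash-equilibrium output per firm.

A representative firm's profit is π_i = q_i(204 − Q) − 63q_i, with Q = q_i + Σ_{j≠i} q_j.
First-order condition: 141 − 2q_i − Σ_{j≠i} q_j = 0.
In a symmetric equilibrium every firm chooses the same q, so Σ_{j≠i} q_j = 2q. The condition becomes 141 − 4q = 0, giving q = 141/4 = 35.25.

35.25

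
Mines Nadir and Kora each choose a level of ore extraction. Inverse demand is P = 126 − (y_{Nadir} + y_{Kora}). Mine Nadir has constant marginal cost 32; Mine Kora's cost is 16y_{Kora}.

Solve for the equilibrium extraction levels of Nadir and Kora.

26, 42

Mine Nadir's profit: π = y_{Nadir}(126 − (y_{Nadir} + y_{Kora})) − 32y_{Nadir}.
∂π/∂y_{Nadir} = 94 − 2y_{Nadir} − y_{Kora} = 0, so y_{Nadir} = 47 − 0.5y_{Kora}.
By the same steps for Kora: y_{Kora} = 55 − 0.5y_{Nadir}.
Plugging y_{Kora} into Nadir's best response: y_{Nadir} = 47 − 0.5(55 − 0.5y_{Nadir}) ⇒ 0.75y_{Nadir} = 19.5, so y_{Nadir} = 26.
Then y_{Kora} = 55 − 0.5·26 = 42.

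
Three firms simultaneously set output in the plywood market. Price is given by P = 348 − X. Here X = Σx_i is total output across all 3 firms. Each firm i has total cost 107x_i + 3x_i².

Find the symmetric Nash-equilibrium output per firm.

24.1

A representative firm's profit is π_i = x_i(348 − X) − 107x_i − 3x_i², with X = x_i + Σ_{j≠i} x_j.
First-order condition: 241 − 8x_i − Σ_{j≠i} x_j = 0.
In a symmetric equilibrium every firm chooses the same x, so Σ_{j≠i} x_j = 2x. The condition becomes 241 − 10x = 0, giving x = 241/10 = 24.1.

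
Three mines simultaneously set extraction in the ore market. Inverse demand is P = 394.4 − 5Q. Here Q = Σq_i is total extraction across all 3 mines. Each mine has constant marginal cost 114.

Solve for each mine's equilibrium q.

14.02

A representative mine's profit is π_i = q_i(394.4 − 5Q) − 114q_i, with Q = q_i + Σ_{j≠i} q_j.
First-order condition: 280.4 − 10q_i − 5Σ_{j≠i} q_j = 0.
With identical mines, set every q_j = q: then 280.4 − 10q − 10q = 0, i.e. q = 280.4/20 = 14.02.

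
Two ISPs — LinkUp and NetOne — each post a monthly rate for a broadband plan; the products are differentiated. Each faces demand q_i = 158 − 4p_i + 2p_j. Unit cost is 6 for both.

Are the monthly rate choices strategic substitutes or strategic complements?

strategic complements

LinkUp's profit: π = (p_{LinkUp} − 6)(158 − 4p_{LinkUp} + 2p_{NetOne}).
∂π/∂p_{LinkUp} = 182 − 8p_{LinkUp} + 2p_{NetOne} = 0 ⇒ p_{LinkUp} = 22.75 + 0.25p_{NetOne}.
The best-response slope dp_{LinkUp}/dp_{NetOne} = 0.25 > 0: the reaction function is upward-sloping, so the choices are strategic complements.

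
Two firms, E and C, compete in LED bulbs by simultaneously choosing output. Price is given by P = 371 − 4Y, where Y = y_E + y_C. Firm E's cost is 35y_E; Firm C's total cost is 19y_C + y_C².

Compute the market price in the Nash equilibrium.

157

Firm E's profit: π = y_E(371 − 4(y_E + y_C)) − 35y_E.
∂π/∂y_E = 336 − 8y_E − 4y_C = 0, so y_E = 42 − 0.5y_C.
For C: ∂π/∂y_C = 352 − 10y_C − 4y_E = 0 ⇒ y_C = 35.2 − 0.4y_E.
Substituting the second reaction function into the first: y_E = 42 − 0.5(35.2 − 0.4y_E), which gives 0.8y_E = 24.4 ⇒ y_E = 30.5.
Then y_C = 35.2 − 0.4·30.5 = 23.
Equilibrium price: P = 371 − 4·53.5 = 157.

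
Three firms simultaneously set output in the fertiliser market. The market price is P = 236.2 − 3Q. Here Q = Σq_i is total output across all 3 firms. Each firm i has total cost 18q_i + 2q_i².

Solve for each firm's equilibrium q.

13.6375

A representative firm's profit is π_i = q_i(236.2 − 3Q) − 18q_i − 2q_i², with Q = q_i + Σ_{j≠i} q_j.
First-order condition: 218.2 − 10q_i − 3Σ_{j≠i} q_j = 0.
Imposing symmetry (q_j = q for all j) turns Σ_{j≠i} q_j into 2q, so 218.2 = 16q and q = 13.6375.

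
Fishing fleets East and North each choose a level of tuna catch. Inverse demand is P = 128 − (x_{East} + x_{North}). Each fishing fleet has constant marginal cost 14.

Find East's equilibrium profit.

1444

Fishing fleet East's profit: π = x_{East}(128 − (x_{East} + x_{North})) − 14x_{East}.
∂π/∂x_{East} = 114 − 2x_{East} − x_{North} = 0, so x_{East} = 57 − 0.5x_{North}.
The game is symmetric, so in equilibrium x_{North} = x_{East}: the reaction function gives 1.5x_{East} = 57, hence x_{East} = 38.
Price P = 128 − 76 = 52.
East's profit: (52 − 14)·38 = 1444.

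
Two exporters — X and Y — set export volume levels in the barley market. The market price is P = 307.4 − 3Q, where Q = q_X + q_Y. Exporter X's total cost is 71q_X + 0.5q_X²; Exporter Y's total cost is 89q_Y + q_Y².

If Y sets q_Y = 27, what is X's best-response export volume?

Exporter X's profit: π = q_X(307.4 − 3(q_X + q_Y)) − 71q_X − 0.5q_X².
∂π/∂q_X = 236.4 − 7q_X − 3q_Y = 0, so q_X = 1182/35 − (3/7)q_Y.
At q_Y = 27: q_X = 1182/35 − (3/7)·27 = 22.2.

22.2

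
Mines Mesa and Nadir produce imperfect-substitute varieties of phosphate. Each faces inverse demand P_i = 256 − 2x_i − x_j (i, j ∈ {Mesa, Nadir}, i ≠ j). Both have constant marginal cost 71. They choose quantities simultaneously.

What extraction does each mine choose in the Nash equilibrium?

37

Mine Mesa's profit: π = x_{Mesa}(256 − 2x_{Mesa} − x_{Nadir}) − 71x_{Mesa}.
∂π/∂x_{Mesa} = 185 − 4x_{Mesa} − x_{Nadir} = 0 ⇒ x_{Mesa} = 46.25 − 0.25x_{Nadir}.
Setting x_{Mesa} = x_{Nadir} in the reaction function: x_{Mesa} = 46.25 − 0.25x_{Mesa}, so x_{Mesa} = 46.25 / 1.25 = 37.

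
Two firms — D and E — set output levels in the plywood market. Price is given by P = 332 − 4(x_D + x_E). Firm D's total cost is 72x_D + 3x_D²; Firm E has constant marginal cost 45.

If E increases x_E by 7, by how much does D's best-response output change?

Firm D's profit: π = x_D(332 − 4(x_D + x_E)) − 72x_D − 3x_D².
∂π/∂x_D = 260 − 14x_D − 4x_E = 0, so x_D = 130/7 − (2/7)x_E.
The reaction-function slope is −2/7, so a 7-unit rise in x_E moves x_D by −2/7 × 7 = −2. D's best response falls — the actions are strategic substitutes.

-2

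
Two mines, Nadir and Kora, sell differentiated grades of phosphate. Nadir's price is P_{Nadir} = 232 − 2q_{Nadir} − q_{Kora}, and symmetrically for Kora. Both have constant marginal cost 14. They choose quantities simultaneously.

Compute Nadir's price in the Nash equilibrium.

101.2

Mine Nadir's profit: π = q_{Nadir}(232 − 2q_{Nadir} − q_{Kora}) − 14q_{Nadir}.
∂π/∂q_{Nadir} = 218 − 4q_{Nadir} − q_{Kora} = 0 ⇒ q_{Nadir} = 54.5 − 0.25q_{Kora}.
The game is symmetric, so in equilibrium q_{Kora} = q_{Nadir}: the reaction function gives 1.25q_{Nadir} = 54.5, hence q_{Nadir} = 43.6.
P_{Nadir} = 232 − 2·43.6 − 43.6 = 101.2.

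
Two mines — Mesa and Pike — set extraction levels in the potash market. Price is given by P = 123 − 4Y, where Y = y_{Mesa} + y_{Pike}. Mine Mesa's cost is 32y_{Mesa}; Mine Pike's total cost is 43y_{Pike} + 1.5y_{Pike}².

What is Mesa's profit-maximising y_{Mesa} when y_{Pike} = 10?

Mine Mesa's profit: π = y_{Mesa}(123 − 4(y_{Mesa} + y_{Pike})) − 32y_{Mesa}.
∂π/∂y_{Mesa} = 91 − 8y_{Mesa} − 4y_{Pike} = 0, so y_{Mesa} = 11.375 − 0.5y_{Pike}.
At y_{Pike} = 10: y_{Mesa} = 11.375 − 0.5·10 = 6.375.

6.375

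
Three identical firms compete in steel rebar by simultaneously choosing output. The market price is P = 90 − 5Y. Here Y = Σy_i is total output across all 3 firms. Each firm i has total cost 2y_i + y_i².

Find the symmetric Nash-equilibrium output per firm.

4

A representative firm's profit is π_i = y_i(90 − 5Y) − 2y_i − y_i², with Y = y_i + Σ_{j≠i} y_j.
First-order condition: 88 − 12y_i − 5Σ_{j≠i} y_j = 0.
Imposing symmetry (y_j = y for all j) turns Σ_{j≠i} y_j into 2y, so 88 = 22y and y = 4.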